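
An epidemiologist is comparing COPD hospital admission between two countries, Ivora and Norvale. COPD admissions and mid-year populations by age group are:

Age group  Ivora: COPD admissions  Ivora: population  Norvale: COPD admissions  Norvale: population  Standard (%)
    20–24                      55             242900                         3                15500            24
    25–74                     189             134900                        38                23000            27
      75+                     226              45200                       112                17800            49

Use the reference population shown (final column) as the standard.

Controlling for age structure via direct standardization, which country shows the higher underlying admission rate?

Norvale

Age-specific rates per 10000 for Ivora: 2.26, 14.01, 50.00.
For Norvale: 1.94, 16.52, 62.92.
Standard weights: 0.24, 0.27, 0.49.
Ivora: 0.2400×2.26 + 0.2700×14.01 + 0.4900×50.00 = 28.8262 per 10000.
Norvale: 0.2400×1.94 + 0.2700×16.52 + 0.4900×62.92 = 35.7568 per 10000.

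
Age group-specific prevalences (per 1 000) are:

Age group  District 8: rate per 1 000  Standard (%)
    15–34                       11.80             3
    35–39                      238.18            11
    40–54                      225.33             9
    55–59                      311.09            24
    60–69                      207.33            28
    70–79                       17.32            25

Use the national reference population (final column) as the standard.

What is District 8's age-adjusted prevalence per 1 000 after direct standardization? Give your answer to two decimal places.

183.88

Standard weights: 0.03, 0.11, 0.09, 0.24, 0.28, 0.25.
Standardized rate: 0.0300×11.80 + 0.1100×238.18 + 0.0900×225.33 + 0.2400×311.09 + 0.2800×207.33 + 0.2500×17.32 = 183.8775 per 1 000.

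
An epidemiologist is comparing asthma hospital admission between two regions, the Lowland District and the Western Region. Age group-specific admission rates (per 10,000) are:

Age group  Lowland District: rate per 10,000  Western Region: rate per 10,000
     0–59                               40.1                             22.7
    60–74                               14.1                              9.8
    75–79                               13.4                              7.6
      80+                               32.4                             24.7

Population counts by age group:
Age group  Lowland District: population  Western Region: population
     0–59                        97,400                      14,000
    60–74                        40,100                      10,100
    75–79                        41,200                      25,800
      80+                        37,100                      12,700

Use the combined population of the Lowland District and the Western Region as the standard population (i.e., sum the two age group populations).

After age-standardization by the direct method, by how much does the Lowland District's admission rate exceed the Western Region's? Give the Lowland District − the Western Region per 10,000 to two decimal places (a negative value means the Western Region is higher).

Combined standard total = 278,400; weights = 0.4001, 0.1803, 0.2407, 0.1789.
The Lowland District: 0.4001×40.1 + 0.1803×14.1 + 0.2407×13.4 + 0.1789×32.4 = 27.6088 per 10,000.
The Western Region: 0.4001×22.7 + 0.1803×9.8 + 0.2407×7.6 + 0.1789×24.7 = 17.0977 per 10,000.
Difference = 27.6088 − 17.0977 = 10.5111.

10.51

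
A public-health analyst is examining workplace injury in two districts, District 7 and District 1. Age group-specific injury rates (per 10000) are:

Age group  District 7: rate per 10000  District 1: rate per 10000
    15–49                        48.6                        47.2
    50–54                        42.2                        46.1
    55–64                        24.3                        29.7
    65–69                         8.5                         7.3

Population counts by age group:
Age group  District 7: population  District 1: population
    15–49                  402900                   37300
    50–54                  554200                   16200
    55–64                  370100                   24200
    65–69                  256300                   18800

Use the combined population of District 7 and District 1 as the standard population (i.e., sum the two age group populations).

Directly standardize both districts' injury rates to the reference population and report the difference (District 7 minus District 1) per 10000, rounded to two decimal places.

-2.03

Combined standard total = 1680000; weights = 0.2620, 0.3395, 0.2347, 0.1638.
District 7: 0.2620×48.6 + 0.3395×42.2 + 0.2347×24.3 + 0.1638×8.5 = 34.1574 per 10000.
District 1: 0.2620×47.2 + 0.3395×46.1 + 0.2347×29.7 + 0.1638×7.3 = 36.1856 per 10000.
Difference = 34.1574 − 36.1856 = -2.0282.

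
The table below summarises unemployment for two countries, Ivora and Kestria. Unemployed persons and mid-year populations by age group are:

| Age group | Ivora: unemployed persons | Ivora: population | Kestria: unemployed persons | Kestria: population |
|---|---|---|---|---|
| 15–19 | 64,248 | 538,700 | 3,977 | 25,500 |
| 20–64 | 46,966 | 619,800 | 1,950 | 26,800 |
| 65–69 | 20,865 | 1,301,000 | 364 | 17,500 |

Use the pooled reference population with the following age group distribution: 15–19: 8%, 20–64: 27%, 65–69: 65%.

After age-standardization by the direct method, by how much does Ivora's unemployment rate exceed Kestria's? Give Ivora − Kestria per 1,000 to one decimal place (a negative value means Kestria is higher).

-5.2

Age-specific rates per 1,000 for Ivora: 119.265, 75.776, 16.038.
For Kestria: 155.961, 72.761, 20.800.
Standard weights: 0.08, 0.27, 0.65.
Ivora: 0.0800×119.265 + 0.2700×75.776 + 0.6500×16.038 = 40.4252 per 1,000.
Kestria: 0.0800×155.961 + 0.2700×72.761 + 0.6500×20.800 = 45.6424 per 1,000.
Difference = 40.4252 − 45.6424 = -5.2172.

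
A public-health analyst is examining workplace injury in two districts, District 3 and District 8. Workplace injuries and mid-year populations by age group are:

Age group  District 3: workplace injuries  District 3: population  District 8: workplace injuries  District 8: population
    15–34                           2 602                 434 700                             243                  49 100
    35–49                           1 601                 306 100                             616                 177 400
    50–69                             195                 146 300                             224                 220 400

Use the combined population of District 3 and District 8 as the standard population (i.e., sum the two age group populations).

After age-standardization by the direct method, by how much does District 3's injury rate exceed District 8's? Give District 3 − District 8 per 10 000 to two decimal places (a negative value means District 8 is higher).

Age-specific rates per 10 000 for District 3: 59.86, 52.30, 13.33.
For District 8: 49.49, 34.72, 10.16.
Combined standard total = 1 334 000; weights = 0.3627, 0.3624, 0.2749.
District 3: 0.3627×59.86 + 0.3624×52.30 + 0.2749×13.33 = 44.3293 per 10 000.
District 8: 0.3627×49.49 + 0.3624×34.72 + 0.2749×10.16 = 33.3280 per 10 000.
Difference = 44.3293 − 33.3280 = 11.0013.

11.00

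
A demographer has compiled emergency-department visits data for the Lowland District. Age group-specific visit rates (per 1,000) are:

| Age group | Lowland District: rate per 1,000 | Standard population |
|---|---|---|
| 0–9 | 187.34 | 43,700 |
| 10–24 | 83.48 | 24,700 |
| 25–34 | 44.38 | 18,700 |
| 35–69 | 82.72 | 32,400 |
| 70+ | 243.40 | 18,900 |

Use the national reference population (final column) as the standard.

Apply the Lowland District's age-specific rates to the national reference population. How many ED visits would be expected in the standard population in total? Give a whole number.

Expected ED visits = Σ (standard pop × age-specific rate ÷ 1,000)
= 43,700×187.34/1,000 + 24,700×83.48/1,000 + 18,700×44.38/1,000 + 32,400×82.72/1,000 + 18,900×243.40/1,000
= 8186.76 + 2061.96 + 829.91 + 2680.13 + 4600.26 = 18359.01.

18359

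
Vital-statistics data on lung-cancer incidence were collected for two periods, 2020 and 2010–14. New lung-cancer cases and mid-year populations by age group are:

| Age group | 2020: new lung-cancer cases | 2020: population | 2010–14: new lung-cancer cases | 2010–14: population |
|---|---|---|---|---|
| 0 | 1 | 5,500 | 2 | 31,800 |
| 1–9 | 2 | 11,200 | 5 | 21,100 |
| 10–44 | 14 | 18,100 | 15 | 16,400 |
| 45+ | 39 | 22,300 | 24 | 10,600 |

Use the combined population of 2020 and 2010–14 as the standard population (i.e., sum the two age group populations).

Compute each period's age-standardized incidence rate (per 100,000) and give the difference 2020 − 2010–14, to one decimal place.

-14.1

Age-specific rates per 100,000 for 2020: 18.18, 17.86, 77.35, 174.89.
For 2010–14: 6.29, 23.70, 91.46, 226.42.
Combined standard total = 137,000; weights = 0.2723, 0.2358, 0.2518, 0.2401.
2020: 0.2723×18.18 + 0.2358×17.86 + 0.2518×77.35 + 0.2401×174.89 = 70.6371 per 100,000.
2010–14: 0.2723×6.29 + 0.2358×23.70 + 0.2518×91.46 + 0.2401×226.42 = 84.7047 per 100,000.
Difference = 70.6371 − 84.7047 = -14.0675.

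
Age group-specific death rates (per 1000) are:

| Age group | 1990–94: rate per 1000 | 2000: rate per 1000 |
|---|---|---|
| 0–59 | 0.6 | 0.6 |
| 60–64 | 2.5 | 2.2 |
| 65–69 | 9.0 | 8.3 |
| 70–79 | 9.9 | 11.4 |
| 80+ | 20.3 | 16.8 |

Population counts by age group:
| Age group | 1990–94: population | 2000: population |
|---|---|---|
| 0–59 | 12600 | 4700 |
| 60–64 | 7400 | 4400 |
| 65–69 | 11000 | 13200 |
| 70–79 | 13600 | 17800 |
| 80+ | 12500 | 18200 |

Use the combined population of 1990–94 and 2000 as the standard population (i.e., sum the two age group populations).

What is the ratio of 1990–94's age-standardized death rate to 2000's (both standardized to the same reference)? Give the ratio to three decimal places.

Combined standard total = 115400; weights = 0.1499, 0.1023, 0.2097, 0.2721, 0.2660.
1990–94: 0.1499×0.6 + 0.1023×2.5 + 0.2097×9.0 + 0.2721×9.9 + 0.2660×20.3 = 10.3271 per 1000.
2000: 0.1499×0.6 + 0.1023×2.2 + 0.2097×8.3 + 0.2721×11.4 + 0.2660×16.8 = 9.6267 per 1000.
Ratio = 10.3271 ÷ 9.6267 = 1.07276.

1.073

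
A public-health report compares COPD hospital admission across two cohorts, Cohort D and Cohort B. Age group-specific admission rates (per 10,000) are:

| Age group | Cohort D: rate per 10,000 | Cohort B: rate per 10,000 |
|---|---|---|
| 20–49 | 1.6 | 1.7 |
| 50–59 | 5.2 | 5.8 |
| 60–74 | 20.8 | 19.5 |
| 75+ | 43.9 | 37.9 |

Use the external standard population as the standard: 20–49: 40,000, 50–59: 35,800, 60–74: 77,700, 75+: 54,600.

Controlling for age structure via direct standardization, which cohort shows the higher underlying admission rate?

Cohort D

Standard total = 208,100; weights = 0.1922, 0.1720, 0.3734, 0.2624.
Cohort D: 0.1922×1.6 + 0.1720×5.2 + 0.3734×20.8 + 0.2624×43.9 = 20.4866 per 10,000.
Cohort B: 0.1922×1.7 + 0.1720×5.8 + 0.3734×19.5 + 0.2624×37.9 = 18.5494 per 10,000.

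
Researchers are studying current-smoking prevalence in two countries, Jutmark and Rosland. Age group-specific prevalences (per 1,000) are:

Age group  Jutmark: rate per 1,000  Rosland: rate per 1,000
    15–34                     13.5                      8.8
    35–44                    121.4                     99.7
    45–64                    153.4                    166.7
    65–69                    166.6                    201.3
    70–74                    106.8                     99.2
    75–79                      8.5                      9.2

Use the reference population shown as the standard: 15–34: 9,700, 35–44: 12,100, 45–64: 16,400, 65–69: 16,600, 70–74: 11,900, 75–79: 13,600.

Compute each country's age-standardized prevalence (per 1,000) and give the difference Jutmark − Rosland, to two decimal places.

-5.04

Standard total = 80,300; weights = 0.1208, 0.1507, 0.2042, 0.2067, 0.1482, 0.1694.
Jutmark: 0.1208×13.5 + 0.1507×121.4 + 0.2042×153.4 + 0.2067×166.6 + 0.1482×106.8 + 0.1694×8.5 = 102.9605 per 1,000.
Rosland: 0.1208×8.8 + 0.1507×99.7 + 0.2042×166.7 + 0.2067×201.3 + 0.1482×99.2 + 0.1694×9.2 = 108.0049 per 1,000.
Difference = 102.9605 − 108.0049 = -5.0443.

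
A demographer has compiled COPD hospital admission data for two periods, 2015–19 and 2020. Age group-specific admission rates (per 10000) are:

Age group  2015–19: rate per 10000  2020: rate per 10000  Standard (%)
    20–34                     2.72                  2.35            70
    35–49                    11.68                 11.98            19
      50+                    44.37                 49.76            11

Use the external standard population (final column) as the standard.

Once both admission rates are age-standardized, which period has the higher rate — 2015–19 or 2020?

Standard weights: 0.70, 0.19, 0.11.
2015–19: 0.7000×2.72 + 0.1900×11.68 + 0.1100×44.37 = 9.0039 per 10000.
2020: 0.7000×2.35 + 0.1900×11.98 + 0.1100×49.76 = 9.3948 per 10000.

2020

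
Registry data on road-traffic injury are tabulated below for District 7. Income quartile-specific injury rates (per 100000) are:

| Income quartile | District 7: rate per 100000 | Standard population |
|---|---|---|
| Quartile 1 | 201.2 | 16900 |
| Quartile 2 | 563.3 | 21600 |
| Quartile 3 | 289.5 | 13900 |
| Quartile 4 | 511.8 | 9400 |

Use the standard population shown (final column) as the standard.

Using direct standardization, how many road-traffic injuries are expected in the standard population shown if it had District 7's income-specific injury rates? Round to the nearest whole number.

Expected road-traffic injuries = Σ (standard pop × income-specific rate ÷ 100000)
= 16900×201.2/100000 + 21600×563.3/100000 + 13900×289.5/100000 + 9400×511.8/100000
= 34.00 + 121.67 + 40.24 + 48.11 = 244.03.

244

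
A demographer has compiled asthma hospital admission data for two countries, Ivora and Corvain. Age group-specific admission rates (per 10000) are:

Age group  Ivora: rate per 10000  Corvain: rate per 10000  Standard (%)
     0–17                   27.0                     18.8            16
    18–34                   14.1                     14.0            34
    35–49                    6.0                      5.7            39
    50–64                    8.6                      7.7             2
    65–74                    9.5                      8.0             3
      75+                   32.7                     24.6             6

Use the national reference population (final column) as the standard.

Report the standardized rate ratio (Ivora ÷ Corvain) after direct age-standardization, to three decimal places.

Standard weights: 0.16, 0.34, 0.39, 0.02, 0.03, 0.06.
Ivora: 0.1600×27.0 + 0.3400×14.1 + 0.3900×6.0 + 0.0200×8.6 + 0.0300×9.5 + 0.0600×32.7 = 13.8730 per 10000.
Corvain: 0.1600×18.8 + 0.3400×14.0 + 0.3900×5.7 + 0.0200×7.7 + 0.0300×8.0 + 0.0600×24.6 = 11.8610 per 10000.
Ratio = 13.8730 ÷ 11.8610 = 1.16963.

1.170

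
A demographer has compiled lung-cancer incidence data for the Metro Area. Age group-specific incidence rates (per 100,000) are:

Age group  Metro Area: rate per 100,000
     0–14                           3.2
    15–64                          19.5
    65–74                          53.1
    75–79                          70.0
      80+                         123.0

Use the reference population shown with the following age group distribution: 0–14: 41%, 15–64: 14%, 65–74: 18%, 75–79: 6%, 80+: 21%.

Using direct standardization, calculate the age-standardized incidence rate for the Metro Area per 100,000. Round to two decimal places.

43.63

Standard weights: 0.41, 0.14, 0.18, 0.06, 0.21.
Standardized rate: 0.4100×3.2 + 0.1400×19.5 + 0.1800×53.1 + 0.0600×70.0 + 0.2100×123.0 = 43.6300 per 100,000.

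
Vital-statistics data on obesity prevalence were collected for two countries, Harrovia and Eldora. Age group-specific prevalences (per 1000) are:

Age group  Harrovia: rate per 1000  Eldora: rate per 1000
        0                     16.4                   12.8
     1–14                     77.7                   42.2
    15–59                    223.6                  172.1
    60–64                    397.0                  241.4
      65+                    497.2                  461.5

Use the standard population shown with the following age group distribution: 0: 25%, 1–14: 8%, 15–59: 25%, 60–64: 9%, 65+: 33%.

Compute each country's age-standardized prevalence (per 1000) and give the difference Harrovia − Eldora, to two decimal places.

42.40

Standard weights: 0.25, 0.08, 0.25, 0.09, 0.33.
Harrovia: 0.2500×16.4 + 0.0800×77.7 + 0.2500×223.6 + 0.0900×397.0 + 0.3300×497.2 = 266.0220 per 1000.
Eldora: 0.2500×12.8 + 0.0800×42.2 + 0.2500×172.1 + 0.0900×241.4 + 0.3300×461.5 = 223.6220 per 1000.
Difference = 266.0220 − 223.6220 = 42.4000.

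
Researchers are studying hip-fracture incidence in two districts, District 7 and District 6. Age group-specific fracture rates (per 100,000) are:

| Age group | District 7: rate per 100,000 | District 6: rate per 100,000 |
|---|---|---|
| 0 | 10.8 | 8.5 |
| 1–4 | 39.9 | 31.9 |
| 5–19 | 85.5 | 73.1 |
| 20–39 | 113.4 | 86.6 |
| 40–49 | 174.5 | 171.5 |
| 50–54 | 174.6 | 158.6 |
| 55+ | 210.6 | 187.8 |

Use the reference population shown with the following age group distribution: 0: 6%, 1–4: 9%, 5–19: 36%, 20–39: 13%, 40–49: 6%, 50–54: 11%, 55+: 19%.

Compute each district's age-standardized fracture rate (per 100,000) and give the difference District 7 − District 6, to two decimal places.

Standard weights: 0.06, 0.09, 0.36, 0.13, 0.06, 0.11, 0.19.
District 7: 0.0600×10.8 + 0.0900×39.9 + 0.3600×85.5 + 0.1300×113.4 + 0.0600×174.5 + 0.1100×174.6 + 0.1900×210.6 = 119.4510 per 100,000.
District 6: 0.0600×8.5 + 0.0900×31.9 + 0.3600×73.1 + 0.1300×86.6 + 0.0600×171.5 + 0.1100×158.6 + 0.1900×187.8 = 104.3730 per 100,000.
Difference = 119.4510 − 104.3730 = 15.0780.

15.08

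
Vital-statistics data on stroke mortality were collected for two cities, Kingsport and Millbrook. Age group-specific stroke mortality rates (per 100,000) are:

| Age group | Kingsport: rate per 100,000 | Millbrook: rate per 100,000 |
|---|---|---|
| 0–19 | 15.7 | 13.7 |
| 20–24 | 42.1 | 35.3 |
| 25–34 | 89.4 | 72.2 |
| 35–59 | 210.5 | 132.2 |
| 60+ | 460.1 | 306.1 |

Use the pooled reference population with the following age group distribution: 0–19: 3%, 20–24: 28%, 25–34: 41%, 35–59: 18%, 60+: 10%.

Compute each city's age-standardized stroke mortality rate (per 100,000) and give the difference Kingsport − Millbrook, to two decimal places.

Standard weights: 0.03, 0.28, 0.41, 0.18, 0.10.
Kingsport: 0.0300×15.7 + 0.2800×42.1 + 0.4100×89.4 + 0.1800×210.5 + 0.1000×460.1 = 132.8130 per 100,000.
Millbrook: 0.0300×13.7 + 0.2800×35.3 + 0.4100×72.2 + 0.1800×132.2 + 0.1000×306.1 = 94.3030 per 100,000.
Difference = 132.8130 − 94.3030 = 38.5100.

38.51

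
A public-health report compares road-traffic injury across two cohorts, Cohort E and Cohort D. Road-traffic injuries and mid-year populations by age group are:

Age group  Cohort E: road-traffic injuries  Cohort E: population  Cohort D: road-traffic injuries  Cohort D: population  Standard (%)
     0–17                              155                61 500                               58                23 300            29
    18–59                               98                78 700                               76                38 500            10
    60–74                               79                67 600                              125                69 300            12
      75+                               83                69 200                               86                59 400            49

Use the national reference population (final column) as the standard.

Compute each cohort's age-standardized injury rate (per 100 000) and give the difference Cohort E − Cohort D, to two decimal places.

-26.18

Age-specific rates per 100 000 for Cohort E: 252.03, 124.52, 116.86, 119.94.
For Cohort D: 248.93, 197.40, 180.38, 144.78.
Standard weights: 0.29, 0.10, 0.12, 0.49.
Cohort E: 0.2900×252.03 + 0.1000×124.52 + 0.1200×116.86 + 0.4900×119.94 = 158.3371 per 100 000.
Cohort D: 0.2900×248.93 + 0.1000×197.40 + 0.1200×180.38 + 0.4900×144.78 = 184.5169 per 100 000.
Difference = 158.3371 − 184.5169 = -26.1798.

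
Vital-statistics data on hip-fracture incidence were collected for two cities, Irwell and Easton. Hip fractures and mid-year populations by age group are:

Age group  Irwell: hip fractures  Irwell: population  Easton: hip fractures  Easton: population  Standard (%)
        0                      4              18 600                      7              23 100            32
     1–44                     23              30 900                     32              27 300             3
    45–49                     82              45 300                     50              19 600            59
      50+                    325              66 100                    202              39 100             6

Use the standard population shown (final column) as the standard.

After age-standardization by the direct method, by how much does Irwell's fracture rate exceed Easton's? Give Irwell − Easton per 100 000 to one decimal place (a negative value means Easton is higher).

-49.3

Age-specific rates per 100 000 for Irwell: 21.51, 74.43, 181.02, 491.68.
For Easton: 30.30, 117.22, 255.10, 516.62.
Standard weights: 0.32, 0.03, 0.59, 0.06.
Irwell: 0.3200×21.51 + 0.0300×74.43 + 0.5900×181.02 + 0.0600×491.68 = 145.4146 per 100 000.
Easton: 0.3200×30.30 + 0.0300×117.22 + 0.5900×255.10 + 0.0600×516.62 = 194.7211 per 100 000.
Difference = 145.4146 − 194.7211 = -49.3065.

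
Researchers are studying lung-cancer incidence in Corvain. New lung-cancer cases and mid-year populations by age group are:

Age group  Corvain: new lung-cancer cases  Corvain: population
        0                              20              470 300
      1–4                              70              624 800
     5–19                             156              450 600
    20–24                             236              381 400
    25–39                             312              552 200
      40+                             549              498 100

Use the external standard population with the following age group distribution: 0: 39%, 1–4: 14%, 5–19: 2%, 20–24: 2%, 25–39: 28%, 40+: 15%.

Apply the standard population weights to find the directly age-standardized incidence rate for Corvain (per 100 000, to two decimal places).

37.51

Age-specific rates per 100 000 for Corvain: 4.25, 11.20, 34.62, 61.88, 56.50, 110.22.
Standard weights: 0.39, 0.14, 0.02, 0.02, 0.28, 0.15.
Standardized rate: 0.3900×4.25 + 0.1400×11.20 + 0.0200×34.62 + 0.0200×61.88 + 0.2800×56.50 + 0.1500×110.22 = 37.5102 per 100 000.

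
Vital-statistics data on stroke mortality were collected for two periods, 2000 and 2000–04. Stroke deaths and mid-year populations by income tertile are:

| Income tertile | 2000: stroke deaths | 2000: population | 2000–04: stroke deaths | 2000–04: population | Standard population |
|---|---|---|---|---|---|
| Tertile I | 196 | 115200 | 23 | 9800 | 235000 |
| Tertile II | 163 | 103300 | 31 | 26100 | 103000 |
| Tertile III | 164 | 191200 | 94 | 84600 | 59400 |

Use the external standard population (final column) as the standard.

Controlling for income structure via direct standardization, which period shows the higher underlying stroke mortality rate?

Income-specific rates per 100000 for 2000: 170.14, 157.79, 85.77.
For 2000–04: 234.69, 118.77, 111.11.
Standard total = 397400; weights = 0.5913, 0.2592, 0.1495.
2000: 0.5913×170.14 + 0.2592×157.79 + 0.1495×85.77 = 154.3288 per 100000.
2000–04: 0.5913×234.69 + 0.2592×118.77 + 0.1495×111.11 = 186.1771 per 100000.
The crude rates (127.65 vs 122.82) would put 2000 higher, but that reflects its income composition; once standardized to a common income structure, 2000–04 has the higher underlying rate.

2000–04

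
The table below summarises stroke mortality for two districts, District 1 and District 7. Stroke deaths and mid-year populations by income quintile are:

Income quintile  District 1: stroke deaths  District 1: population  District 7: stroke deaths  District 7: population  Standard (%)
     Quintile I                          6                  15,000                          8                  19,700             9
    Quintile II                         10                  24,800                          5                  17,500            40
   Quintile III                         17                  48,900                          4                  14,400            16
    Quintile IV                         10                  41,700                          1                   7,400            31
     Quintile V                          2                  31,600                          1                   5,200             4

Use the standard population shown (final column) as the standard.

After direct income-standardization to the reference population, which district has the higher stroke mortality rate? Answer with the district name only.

District 1

Income-specific rates per 100,000 for District 1: 40.00, 40.32, 34.76, 23.98, 6.33.
For District 7: 40.61, 28.57, 27.78, 13.51, 19.23.
Standard weights: 0.09, 0.40, 0.16, 0.31, 0.04.
District 1: 0.0900×40.00 + 0.4000×40.32 + 0.1600×34.76 + 0.3100×23.98 + 0.0400×6.33 = 32.9786 per 100,000.
District 7: 0.0900×40.61 + 0.4000×28.57 + 0.1600×27.78 + 0.3100×13.51 + 0.0400×19.23 = 24.4863 per 100,000.
The crude rates (27.78 vs 29.60) would put District 7 higher, but that reflects its income composition; once standardized to a common income structure, District 1 has the higher underlying rate.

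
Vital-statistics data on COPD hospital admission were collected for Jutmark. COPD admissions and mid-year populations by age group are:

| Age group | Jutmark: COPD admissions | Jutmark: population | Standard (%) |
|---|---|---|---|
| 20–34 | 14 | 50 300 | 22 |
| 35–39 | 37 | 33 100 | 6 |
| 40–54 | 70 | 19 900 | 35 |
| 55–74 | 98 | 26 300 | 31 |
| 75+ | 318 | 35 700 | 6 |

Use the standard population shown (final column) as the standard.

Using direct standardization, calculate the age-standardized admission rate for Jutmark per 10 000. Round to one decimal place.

Age-specific rates per 10 000 for Jutmark: 2.78, 11.18, 35.18, 37.26, 89.08.
Standard weights: 0.22, 0.06, 0.35, 0.31, 0.06.
Standardized rate: 0.2200×2.78 + 0.0600×11.18 + 0.3500×35.18 + 0.3100×37.26 + 0.0600×89.08 = 30.4904 per 10 000.

30.5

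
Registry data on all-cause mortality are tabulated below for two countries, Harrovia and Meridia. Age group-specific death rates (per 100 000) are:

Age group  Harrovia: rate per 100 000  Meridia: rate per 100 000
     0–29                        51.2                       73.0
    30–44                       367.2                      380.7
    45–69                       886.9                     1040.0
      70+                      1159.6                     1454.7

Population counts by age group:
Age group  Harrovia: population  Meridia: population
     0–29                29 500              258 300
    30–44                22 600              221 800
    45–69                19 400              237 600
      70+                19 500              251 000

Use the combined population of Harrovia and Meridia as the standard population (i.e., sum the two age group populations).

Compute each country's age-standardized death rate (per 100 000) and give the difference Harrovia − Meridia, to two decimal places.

-121.49

Combined standard total = 1 059 700; weights = 0.2716, 0.2306, 0.2425, 0.2553.
Harrovia: 0.2716×51.2 + 0.2306×367.2 + 0.2425×886.9 + 0.2553×1159.6 = 609.6859 per 100 000.
Meridia: 0.2716×73.0 + 0.2306×380.7 + 0.2425×1040.0 + 0.2553×1454.7 = 731.1775 per 100 000.
Difference = 609.6859 − 731.1775 = -121.4916.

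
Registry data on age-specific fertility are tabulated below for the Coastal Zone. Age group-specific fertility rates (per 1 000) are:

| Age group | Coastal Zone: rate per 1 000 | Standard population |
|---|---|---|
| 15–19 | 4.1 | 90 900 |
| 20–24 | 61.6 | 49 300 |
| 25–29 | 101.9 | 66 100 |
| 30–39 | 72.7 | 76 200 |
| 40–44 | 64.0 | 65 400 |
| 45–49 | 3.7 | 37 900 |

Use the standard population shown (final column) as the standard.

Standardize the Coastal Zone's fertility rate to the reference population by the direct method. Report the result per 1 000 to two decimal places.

51.87

Standard total = 385 800; weights = 0.2356, 0.1278, 0.1713, 0.1975, 0.1695, 0.0982.
Standardized rate: 0.2356×4.1 + 0.1278×61.6 + 0.1713×101.9 + 0.1975×72.7 + 0.1695×64.0 + 0.0982×3.7 = 51.8681 per 1 000.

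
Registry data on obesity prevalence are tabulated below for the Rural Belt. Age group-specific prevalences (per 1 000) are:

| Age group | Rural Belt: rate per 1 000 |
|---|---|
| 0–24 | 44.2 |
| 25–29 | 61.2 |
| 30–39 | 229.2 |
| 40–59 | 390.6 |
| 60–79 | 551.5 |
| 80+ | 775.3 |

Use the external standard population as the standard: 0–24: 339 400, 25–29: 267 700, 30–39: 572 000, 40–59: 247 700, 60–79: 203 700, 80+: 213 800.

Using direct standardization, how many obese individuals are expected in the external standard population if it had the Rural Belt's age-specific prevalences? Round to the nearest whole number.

537338

Expected obese individuals = Σ (standard pop × age-specific rate ÷ 1 000)
= 339 400×44.2/1 000 + 267 700×61.2/1 000 + 572 000×229.2/1 000 + 247 700×390.6/1 000 + 203 700×551.5/1 000 + 213 800×775.3/1 000
= 15001.48 + 16383.24 + 131102.40 + 96751.62 + 112340.55 + 165759.14 = 537338.43.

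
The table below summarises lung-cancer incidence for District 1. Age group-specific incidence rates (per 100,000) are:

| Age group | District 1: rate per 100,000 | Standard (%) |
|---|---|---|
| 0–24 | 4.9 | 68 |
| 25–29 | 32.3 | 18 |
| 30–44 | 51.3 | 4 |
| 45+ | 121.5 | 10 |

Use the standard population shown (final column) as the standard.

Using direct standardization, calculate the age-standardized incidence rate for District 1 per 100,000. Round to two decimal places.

Standard weights: 0.68, 0.18, 0.04, 0.10.
Standardized rate: 0.6800×4.9 + 0.1800×32.3 + 0.0400×51.3 + 0.1000×121.5 = 23.3480 per 100,000.

23.35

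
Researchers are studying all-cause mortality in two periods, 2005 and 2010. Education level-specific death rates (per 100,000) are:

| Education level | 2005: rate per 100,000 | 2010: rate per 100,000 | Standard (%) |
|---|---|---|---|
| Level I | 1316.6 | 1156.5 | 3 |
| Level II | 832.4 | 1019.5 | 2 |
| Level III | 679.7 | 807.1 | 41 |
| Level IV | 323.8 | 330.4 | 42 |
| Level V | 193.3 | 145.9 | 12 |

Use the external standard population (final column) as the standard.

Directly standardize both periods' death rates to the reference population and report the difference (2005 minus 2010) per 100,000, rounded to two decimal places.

-48.26

Standard weights: 0.03, 0.02, 0.41, 0.42, 0.12.
2005: 0.0300×1316.6 + 0.0200×832.4 + 0.4100×679.7 + 0.4200×323.8 + 0.1200×193.3 = 494.0150 per 100,000.
2010: 0.0300×1156.5 + 0.0200×1019.5 + 0.4100×807.1 + 0.4200×330.4 + 0.1200×145.9 = 542.2720 per 100,000.
Difference = 494.0150 − 542.2720 = -48.2570.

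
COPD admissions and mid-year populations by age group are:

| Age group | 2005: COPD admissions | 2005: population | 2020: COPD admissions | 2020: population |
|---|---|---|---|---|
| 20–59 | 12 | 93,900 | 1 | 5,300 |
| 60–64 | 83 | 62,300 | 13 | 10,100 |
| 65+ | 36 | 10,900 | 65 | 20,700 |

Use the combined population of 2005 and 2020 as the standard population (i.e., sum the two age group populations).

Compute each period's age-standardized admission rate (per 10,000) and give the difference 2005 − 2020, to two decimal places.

0.12

Age-specific rates per 10,000 for 2005: 1.28, 13.32, 33.03.
For 2020: 1.89, 12.87, 31.40.
Combined standard total = 203,200; weights = 0.4882, 0.3563, 0.1555.
2005: 0.4882×1.28 + 0.3563×13.32 + 0.1555×33.03 = 10.5069 per 10,000.
2020: 0.4882×1.89 + 0.3563×12.87 + 0.1555×31.40 = 10.3904 per 10,000.
Difference = 10.5069 − 10.3904 = 0.1165.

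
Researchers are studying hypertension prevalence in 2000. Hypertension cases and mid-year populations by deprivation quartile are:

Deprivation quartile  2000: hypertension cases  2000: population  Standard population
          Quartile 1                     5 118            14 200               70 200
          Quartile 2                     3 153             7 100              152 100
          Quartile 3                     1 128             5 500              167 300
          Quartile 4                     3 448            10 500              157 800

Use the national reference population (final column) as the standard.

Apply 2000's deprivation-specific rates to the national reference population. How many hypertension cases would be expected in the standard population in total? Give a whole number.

Deprivation-specific rates per 1 000 for 2000: 360.423, 444.085, 205.091, 328.381.
Expected hypertension cases = Σ (standard pop × deprivation-specific rate ÷ 1 000)
= 70 200×360.423/1 000 + 152 100×444.085/1 000 + 167 300×205.091/1 000 + 157 800×328.381/1 000
= 25301.66 + 67545.25 + 34311.71 + 51818.51 = 178977.14.

178977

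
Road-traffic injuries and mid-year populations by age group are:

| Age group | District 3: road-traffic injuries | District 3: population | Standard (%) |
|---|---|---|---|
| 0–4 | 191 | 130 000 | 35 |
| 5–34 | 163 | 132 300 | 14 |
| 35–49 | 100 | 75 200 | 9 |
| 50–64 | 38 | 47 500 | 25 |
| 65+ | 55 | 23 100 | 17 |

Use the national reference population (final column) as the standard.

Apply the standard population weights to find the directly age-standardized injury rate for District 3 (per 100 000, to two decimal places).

Age-specific rates per 100 000 for District 3: 146.92, 123.20, 132.98, 80.00, 238.10.
Standard weights: 0.35, 0.14, 0.09, 0.25, 0.17.
Standardized rate: 0.3500×146.92 + 0.1400×123.20 + 0.0900×132.98 + 0.2500×80.00 + 0.1700×238.10 = 141.1160 per 100 000.

141.12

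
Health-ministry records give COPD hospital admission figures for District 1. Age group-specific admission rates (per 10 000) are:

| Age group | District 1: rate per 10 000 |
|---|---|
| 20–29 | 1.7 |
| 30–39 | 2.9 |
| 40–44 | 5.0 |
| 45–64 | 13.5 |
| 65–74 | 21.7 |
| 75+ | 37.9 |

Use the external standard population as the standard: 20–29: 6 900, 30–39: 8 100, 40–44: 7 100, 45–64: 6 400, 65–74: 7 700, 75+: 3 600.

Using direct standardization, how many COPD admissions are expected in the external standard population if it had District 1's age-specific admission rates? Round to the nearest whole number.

46

Expected COPD admissions = Σ (standard pop × age-specific rate ÷ 10 000)
= 6 900×1.7/10 000 + 8 100×2.9/10 000 + 7 100×5.0/10 000 + 6 400×13.5/10 000 + 7 700×21.7/10 000 + 3 600×37.9/10 000
= 1.17 + 2.35 + 3.55 + 8.64 + 16.71 + 13.64 = 46.06.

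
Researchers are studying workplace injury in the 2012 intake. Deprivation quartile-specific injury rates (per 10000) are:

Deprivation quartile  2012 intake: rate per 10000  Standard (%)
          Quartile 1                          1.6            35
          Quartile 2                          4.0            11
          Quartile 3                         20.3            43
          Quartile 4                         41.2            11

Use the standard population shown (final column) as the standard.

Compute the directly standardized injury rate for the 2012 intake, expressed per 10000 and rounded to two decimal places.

Standard weights: 0.35, 0.11, 0.43, 0.11.
Standardized rate: 0.3500×1.6 + 0.1100×4.0 + 0.4300×20.3 + 0.1100×41.2 = 14.2610 per 10000.

14.26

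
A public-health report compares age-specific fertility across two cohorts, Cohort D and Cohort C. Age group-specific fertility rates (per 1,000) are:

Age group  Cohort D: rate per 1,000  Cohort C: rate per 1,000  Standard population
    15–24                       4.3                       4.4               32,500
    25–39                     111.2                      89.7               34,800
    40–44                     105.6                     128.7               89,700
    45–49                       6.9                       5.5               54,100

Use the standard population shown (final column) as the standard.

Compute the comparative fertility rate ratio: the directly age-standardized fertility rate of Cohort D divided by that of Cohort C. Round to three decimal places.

Standard total = 211,100; weights = 0.1540, 0.1649, 0.4249, 0.2563.
Cohort D: 0.1540×4.3 + 0.1649×111.2 + 0.4249×105.6 + 0.2563×6.9 = 65.6330 per 1,000.
Cohort C: 0.1540×4.4 + 0.1649×89.7 + 0.4249×128.7 + 0.2563×5.5 = 71.5609 per 1,000.
Ratio = 65.6330 ÷ 71.5609 = 0.91716.

0.917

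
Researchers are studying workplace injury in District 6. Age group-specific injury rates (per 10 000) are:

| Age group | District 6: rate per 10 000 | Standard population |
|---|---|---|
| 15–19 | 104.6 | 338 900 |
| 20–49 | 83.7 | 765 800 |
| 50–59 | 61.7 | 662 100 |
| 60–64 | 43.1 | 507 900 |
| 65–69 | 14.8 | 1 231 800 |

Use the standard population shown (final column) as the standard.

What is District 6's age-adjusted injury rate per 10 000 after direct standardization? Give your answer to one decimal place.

51.5

Standard total = 3 506 500; weights = 0.0966, 0.2184, 0.1888, 0.1448, 0.3513.
Standardized rate: 0.0966×104.6 + 0.2184×83.7 + 0.1888×61.7 + 0.1448×43.1 + 0.3513×14.8 = 51.4813 per 10 000.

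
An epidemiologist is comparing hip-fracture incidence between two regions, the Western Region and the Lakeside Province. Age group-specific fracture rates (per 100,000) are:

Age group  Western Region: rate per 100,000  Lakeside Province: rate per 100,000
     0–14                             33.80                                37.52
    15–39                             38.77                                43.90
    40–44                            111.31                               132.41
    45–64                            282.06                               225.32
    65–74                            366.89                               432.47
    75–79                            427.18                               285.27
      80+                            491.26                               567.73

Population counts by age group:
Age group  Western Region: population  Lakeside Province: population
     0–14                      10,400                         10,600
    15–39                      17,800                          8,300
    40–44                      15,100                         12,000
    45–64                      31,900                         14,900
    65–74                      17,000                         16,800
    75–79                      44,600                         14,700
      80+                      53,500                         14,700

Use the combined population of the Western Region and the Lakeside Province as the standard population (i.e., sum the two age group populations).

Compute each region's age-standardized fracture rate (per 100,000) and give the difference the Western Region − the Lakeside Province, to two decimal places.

Combined standard total = 282,300; weights = 0.0744, 0.0925, 0.0960, 0.1658, 0.1197, 0.2101, 0.2416.
The Western Region: 0.0744×33.80 + 0.0925×38.77 + 0.0960×111.31 + 0.1658×282.06 + 0.1197×366.89 + 0.2101×427.18 + 0.2416×491.26 = 315.8880 per 100,000.
The Lakeside Province: 0.0744×37.52 + 0.0925×43.90 + 0.0960×132.41 + 0.1658×225.32 + 0.1197×432.47 + 0.2101×285.27 + 0.2416×567.73 = 305.7746 per 100,000.
Difference = 315.8880 − 305.7746 = 10.1134.

10.11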